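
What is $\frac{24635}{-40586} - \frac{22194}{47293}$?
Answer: $- \frac{158909903}{147648746} \approx -1.0763$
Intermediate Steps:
$\frac{24635}{-40586} - \frac{22194}{47293} = 24635 \left(- \frac{1}{40586}\right) - \frac{22194}{47293} = - \frac{1895}{3122} - \frac{22194}{47293} = - \frac{158909903}{147648746}$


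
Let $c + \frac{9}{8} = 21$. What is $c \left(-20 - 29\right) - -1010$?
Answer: $\frac{289}{8} \approx 36.125$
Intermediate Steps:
$c = \frac{159}{8}$ ($c = - \frac{9}{8} + 21 = \frac{159}{8} \approx 19.875$)
$c \left(-20 - 29\right) - -1010 = \frac{159 \left(-20 - 29\right)}{8} - -1010 = \frac{159}{8} \left(-49\right) + 1010 = - \frac{7791}{8} + 1010 = \frac{289}{8}$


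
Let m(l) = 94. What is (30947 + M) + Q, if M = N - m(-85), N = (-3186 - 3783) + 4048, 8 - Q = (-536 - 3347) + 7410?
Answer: 24413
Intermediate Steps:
Q = -3519 (Q = 8 - ((-536 - 3347) + 7410) = 8 - (-3883 + 7410) = 8 - 1*3527 = 8 - 3527 = -3519)
N = -2921 (N = -6969 + 4048 = -2921)
M = -3015 (M = -2921 - 1*94 = -2921 - 94 = -3015)
(30947 + M) + Q = (30947 - 3015) - 3519 = 27932 - 3519 = 24413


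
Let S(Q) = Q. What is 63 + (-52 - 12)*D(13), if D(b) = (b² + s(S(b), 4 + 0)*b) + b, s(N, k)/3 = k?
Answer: -21569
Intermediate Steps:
s(N, k) = 3*k
D(b) = b² + 13*b (D(b) = (b² + (3*(4 + 0))*b) + b = (b² + (3*4)*b) + b = (b² + 12*b) + b = b² + 13*b)
63 + (-52 - 12)*D(13) = 63 + (-52 - 12)*(13*(13 + 13)) = 63 - 832*26 = 63 - 64*338 = 63 - 21632 = -21569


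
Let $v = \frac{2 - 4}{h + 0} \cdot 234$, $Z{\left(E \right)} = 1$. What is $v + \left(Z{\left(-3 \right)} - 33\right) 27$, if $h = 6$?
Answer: $-942$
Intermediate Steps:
$v = -78$ ($v = \frac{2 - 4}{6 + 0} \cdot 234 = - \frac{2}{6} \cdot 234 = \left(-2\right) \frac{1}{6} \cdot 234 = \left(- \frac{1}{3}\right) 234 = -78$)
$v + \left(Z{\left(-3 \right)} - 33\right) 27 = -78 + \left(1 - 33\right) 27 = -78 - 864 = -942$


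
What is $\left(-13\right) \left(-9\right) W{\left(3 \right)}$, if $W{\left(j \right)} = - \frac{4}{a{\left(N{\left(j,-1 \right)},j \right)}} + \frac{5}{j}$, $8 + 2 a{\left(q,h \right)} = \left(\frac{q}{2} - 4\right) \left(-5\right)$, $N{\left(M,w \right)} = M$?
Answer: $-13$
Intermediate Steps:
$a{\left(q,h \right)} = 6 - \frac{5 q}{4}$ ($a{\left(q,h \right)} = -4 + \frac{\left(\frac{q}{2} - 4\right) \left(-5\right)}{2} = -4 + \frac{\left(-4 + \frac{q}{2}\right) \left(-5\right)}{2} = -4 + \frac{20 - \frac{5 q}{2}}{2} = -4 - \left(-10 + \frac{5 q}{4}\right) = 6 - \frac{5 q}{4}$)
$W{\left(j \right)} = - \frac{4}{6 - \frac{5 j}{4}} + \frac{5}{j}$
$\left(-13\right) \left(-9\right) W{\left(3 \right)} = \left(-13\right) \left(-9\right) \frac{-120 + 41 \cdot 3}{3 \left(-24 + 5 \cdot 3\right)} = 117 \frac{-120 + 123}{3 \left(-24 + 15\right)} = 117 \cdot \frac{1}{3} \frac{1}{-9} \cdot 3 = 117 \cdot \frac{1}{3} \left(- \frac{1}{9}\right) 3 = 117 \left(- \frac{1}{9}\right) = -13$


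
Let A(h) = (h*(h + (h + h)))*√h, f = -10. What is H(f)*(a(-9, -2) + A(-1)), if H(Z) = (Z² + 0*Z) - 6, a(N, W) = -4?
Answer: -376 + 282*I ≈ -376.0 + 282.0*I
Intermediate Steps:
H(Z) = -6 + Z² (H(Z) = (Z² + 0) - 6 = Z² - 6 = -6 + Z²)
A(h) = 3*h^(5/2) (A(h) = (h*(h + 2*h))*√h = (h*(3*h))*√h = (3*h²)*√h = 3*h^(5/2))
H(f)*(a(-9, -2) + A(-1)) = (-6 + (-10)²)*(-4 + 3*(-1)^(5/2)) = (-6 + 100)*(-4 + 3*I) = 94*(-4 + 3*I) = -376 + 282*I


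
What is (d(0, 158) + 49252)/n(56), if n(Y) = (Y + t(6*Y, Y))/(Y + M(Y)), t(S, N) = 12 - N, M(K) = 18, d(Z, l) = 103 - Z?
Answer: 1826135/6 ≈ 3.0436e+5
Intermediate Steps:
n(Y) = 12/(18 + Y) (n(Y) = (Y + (12 - Y))/(Y + 18) = 12/(18 + Y))
(d(0, 158) + 49252)/n(56) = ((103 - 1*0) + 49252)/((12/(18 + 56))) = ((103 + 0) + 49252)/((12/74)) = (103 + 49252)/((12*(1/74))) = 49355/(6/37) = 49355*(37/6) = 1826135/6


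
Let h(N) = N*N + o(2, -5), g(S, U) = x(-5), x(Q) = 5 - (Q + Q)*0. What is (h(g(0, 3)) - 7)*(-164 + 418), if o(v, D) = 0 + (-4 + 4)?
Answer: 4572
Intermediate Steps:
x(Q) = 5 (x(Q) = 5 - 2*Q*0 = 5 - 1*0 = 5 + 0 = 5)
o(v, D) = 0 (o(v, D) = 0 + 0 = 0)
g(S, U) = 5
h(N) = N² (h(N) = N*N + 0 = N² + 0 = N²)
(h(g(0, 3)) - 7)*(-164 + 418) = (5² - 7)*(-164 + 418) = (25 - 7)*254 = 18*254 = 4572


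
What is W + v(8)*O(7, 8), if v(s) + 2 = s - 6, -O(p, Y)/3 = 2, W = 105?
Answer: 105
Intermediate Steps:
O(p, Y) = -6 (O(p, Y) = -3*2 = -6)
v(s) = -8 + s (v(s) = -2 + (s - 6) = -2 + (-6 + s) = -8 + s)
W + v(8)*O(7, 8) = 105 + (-8 + 8)*(-6) = 105 + 0*(-6) = 105 + 0 = 105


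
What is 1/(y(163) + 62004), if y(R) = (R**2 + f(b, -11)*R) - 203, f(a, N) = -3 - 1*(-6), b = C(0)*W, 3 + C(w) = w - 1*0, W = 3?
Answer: 1/88859 ≈ 1.1254e-5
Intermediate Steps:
C(w) = -3 + w (C(w) = -3 + (w - 1*0) = -3 + (w + 0) = -3 + w)
b = -9 (b = (-3 + 0)*3 = -3*3 = -9)
f(a, N) = 3 (f(a, N) = -3 + 6 = 3)
y(R) = -203 + R**2 + 3*R (y(R) = (R**2 + 3*R) - 203 = -203 + R**2 + 3*R)
1/(y(163) + 62004) = 1/((-203 + 163**2 + 3*163) + 62004) = 1/((-203 + 26569 + 489) + 62004) = 1/(26855 + 62004) = 1/88859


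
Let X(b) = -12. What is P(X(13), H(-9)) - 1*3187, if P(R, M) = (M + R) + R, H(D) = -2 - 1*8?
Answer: -3221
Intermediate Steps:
H(D) = -10 (H(D) = -2 - 8 = -10)
P(R, M) = M + 2*R
P(X(13), H(-9)) - 1*3187 = (-10 + 2*(-12)) - 1*3187 = (-10 - 24) - 3187 = -34 - 3187 = -3221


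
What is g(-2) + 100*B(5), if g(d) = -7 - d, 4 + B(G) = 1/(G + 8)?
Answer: -5165/13 ≈ -397.31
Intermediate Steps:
B(G) = -4 + 1/(8 + G) (B(G) = -4 + 1/(G + 8) = -4 + 1/(8 + G))
g(-2) + 100*B(5) = (-7 - 1*(-2)) + 100*((-31 - 4*5)/(8 + 5)) = (-7 + 2) + 100*((-31 - 20)/13) = -5 + 100*((1/13)*(-51)) = -5 + 100*(-51/13) = -5 - 5100/13 = -5165/13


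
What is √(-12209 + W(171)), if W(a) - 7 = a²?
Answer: √17039 ≈ 130.53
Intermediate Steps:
W(a) = 7 + a²
√(-12209 + W(171)) = √(-12209 + (7 + 171²)) = √(-12209 + (7 + 29241)) = √(-12209 + 29248) = √17039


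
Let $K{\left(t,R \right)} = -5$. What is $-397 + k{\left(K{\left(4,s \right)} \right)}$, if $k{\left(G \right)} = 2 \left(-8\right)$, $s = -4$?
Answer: $-413$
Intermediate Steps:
$k{\left(G \right)} = -16$
$-397 + k{\left(K{\left(4,s \right)} \right)} = -397 - 16 = -413$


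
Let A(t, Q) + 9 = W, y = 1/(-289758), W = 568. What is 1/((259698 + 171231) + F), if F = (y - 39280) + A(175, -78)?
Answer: 289758/113645405663 ≈ 2.5497e-6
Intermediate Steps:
y = -1/289758 ≈ -3.4512e-6
A(t, Q) = 559 (A(t, Q) = -9 + 568 = 559)
F = -11219719519/289758 (F = (-1/289758 - 39280) + 559 = -11381694241/289758 + 559 = -11219719519/289758 ≈ -38721.)
1/((259698 + 171231) + F) = 1/((259698 + 171231) - 11219719519/289758) = 1/(430929 - 11219719519/289758) = 1/(113645405663/289758) = 289758/113645405663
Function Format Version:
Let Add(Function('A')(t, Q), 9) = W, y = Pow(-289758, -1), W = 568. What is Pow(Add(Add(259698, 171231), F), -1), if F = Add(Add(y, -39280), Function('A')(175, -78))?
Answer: Rational(289758, 113645405663) ≈ 2.5497e-6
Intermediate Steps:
y = Rational(-1, 289758) ≈ -3.4512e-6
Function('A')(t, Q) = 559 (Function('A')(t, Q) = Add(-9, 568) = 559)
F = Rational(-11219719519, 289758) (F = Add(Add(Rational(-1, 289758), -39280), 559) = Add(Rational(-11381694241, 289758), 559) = Rational(-11219719519, 289758) ≈ -38721.)
Pow(Add(Add(259698, 171231), F), -1) = Pow(Add(Add(259698, 171231), Rational(-11219719519, 289758)), -1) = Pow(Add(430929, Rational(-11219719519, 289758)), -1) = Pow(Rational(113645405663, 289758), -1) = Rational(289758, 113645405663)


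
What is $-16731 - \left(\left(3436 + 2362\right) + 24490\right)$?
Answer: $-47019$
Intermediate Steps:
$-16731 - \left(\left(3436 + 2362\right) + 24490\right) = -16731 - \left(5798 + 24490\right) = -16731 - 30288 = -47019$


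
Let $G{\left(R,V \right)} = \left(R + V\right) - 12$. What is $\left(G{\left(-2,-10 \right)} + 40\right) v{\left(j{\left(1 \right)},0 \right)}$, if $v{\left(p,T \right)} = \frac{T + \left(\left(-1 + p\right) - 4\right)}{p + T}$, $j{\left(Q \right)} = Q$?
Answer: $-64$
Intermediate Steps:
$G{\left(R,V \right)} = -12 + R + V$
$v{\left(p,T \right)} = \frac{-5 + T + p}{T + p}$ ($v{\left(p,T \right)} = \frac{T + \left(-5 + p\right)}{T + p} = \frac{-5 + T + p}{T + p}$)
$\left(G{\left(-2,-10 \right)} + 40\right) v{\left(j{\left(1 \right)},0 \right)} = \left(\left(-12 - 2 - 10\right) + 40\right) \frac{-5 + 0 + 1}{0 + 1} = \left(-24 + 40\right) 1^{-1} \left(-4\right) = 16 \cdot 1 \left(-4\right) = 16 \left(-4\right) = -64$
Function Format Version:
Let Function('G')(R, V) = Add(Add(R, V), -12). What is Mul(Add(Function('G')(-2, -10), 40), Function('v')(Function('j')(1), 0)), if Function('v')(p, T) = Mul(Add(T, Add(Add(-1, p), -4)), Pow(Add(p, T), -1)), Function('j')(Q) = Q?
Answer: -64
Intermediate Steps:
Function('G')(R, V) = Add(-12, R, V)
Function('v')(p, T) = Mul(Pow(Add(T, p), -1), Add(-5, T, p)) (Function('v')(p, T) = Mul(Add(T, Add(-5, p)), Pow(Add(T, p), -1)) = Mul(Add(-5, T, p), Pow(Add(T, p), -1)) = Mul(Pow(Add(T, p), -1), Add(-5, T, p)))
Mul(Add(Function('G')(-2, -10), 40), Function('v')(Function('j')(1), 0)) = Mul(Add(Add(-12, -2, -10), 40), Mul(Pow(Add(0, 1), -1), Add(-5, 0, 1))) = Mul(Add(-24, 40), Mul(Pow(1, -1), -4)) = Mul(16, Mul(1, -4)) = Mul(16, -4) = -64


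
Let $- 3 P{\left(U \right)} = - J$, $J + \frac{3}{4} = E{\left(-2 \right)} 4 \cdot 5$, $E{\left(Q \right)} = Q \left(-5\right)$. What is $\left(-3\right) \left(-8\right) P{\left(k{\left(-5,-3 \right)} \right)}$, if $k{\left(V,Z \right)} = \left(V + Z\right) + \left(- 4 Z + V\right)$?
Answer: $1594$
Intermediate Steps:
$E{\left(Q \right)} = - 5 Q$
$k{\left(V,Z \right)} = - 3 Z + 2 V$ ($k{\left(V,Z \right)} = \left(V + Z\right) + \left(V - 4 Z\right) = - 3 Z + 2 V$)
$J = \frac{797}{4}$ ($J = - \frac{3}{4} + \left(-5\right) \left(-2\right) 4 \cdot 5 = - \frac{3}{4} + 10 \cdot 4 \cdot 5 = - \frac{3}{4} + 40 \cdot 5 = - \frac{3}{4} + 200 = \frac{797}{4} \approx 199.25$)
$P{\left(U \right)} = \frac{797}{12}$ ($P{\left(U \right)} = - \frac{\left(-1\right) \frac{797}{4}}{3} = \left(- \frac{1}{3}\right) \left(- \frac{797}{4}\right) = \frac{797}{12}$)
$\left(-3\right) \left(-8\right) P{\left(k{\left(-5,-3 \right)} \right)} = \left(-3\right) \left(-8\right) \frac{797}{12} = 24 \cdot \frac{797}{12} = 1594$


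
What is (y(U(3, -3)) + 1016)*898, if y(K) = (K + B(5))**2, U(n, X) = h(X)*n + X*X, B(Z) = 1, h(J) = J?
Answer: 913266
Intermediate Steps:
U(n, X) = X**2 + X*n (U(n, X) = X*n + X*X = X*n + X**2 = X**2 + X*n)
y(K) = (1 + K)**2 (y(K) = (K + 1)**2 = (1 + K)**2)
(y(U(3, -3)) + 1016)*898 = ((1 - 3*(-3 + 3))**2 + 1016)*898 = ((1 - 3*0)**2 + 1016)*898 = ((1 + 0)**2 + 1016)*898 = (1**2 + 1016)*898 = (1 + 1016)*898 = 1017*898 = 913266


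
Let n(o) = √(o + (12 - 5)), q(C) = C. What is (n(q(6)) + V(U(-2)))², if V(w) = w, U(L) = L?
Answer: (2 - √13)² ≈ 2.5778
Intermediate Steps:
n(o) = √(7 + o) (n(o) = √(o + 7) = √(7 + o))
(n(q(6)) + V(U(-2)))² = (√(7 + 6) - 2)² = (√13 - 2)² = (-2 + √13)²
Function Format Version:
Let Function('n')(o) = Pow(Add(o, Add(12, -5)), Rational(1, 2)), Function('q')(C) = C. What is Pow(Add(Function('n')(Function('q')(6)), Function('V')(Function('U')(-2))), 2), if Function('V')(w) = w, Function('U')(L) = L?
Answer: Pow(Add(2, Mul(-1, Pow(13, Rational(1, 2)))), 2) ≈ 2.5778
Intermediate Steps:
Function('n')(o) = Pow(Add(7, o), Rational(1, 2)) (Function('n')(o) = Pow(Add(o, 7), Rational(1, 2)) = Pow(Add(7, o), Rational(1, 2)))
Pow(Add(Function('n')(Function('q')(6)), Function('V')(Function('U')(-2))), 2) = Pow(Add(Pow(Add(7, 6), Rational(1, 2)), -2), 2) = Pow(Add(Pow(13, Rational(1, 2)), -2), 2) = Pow(Add(-2, Pow(13, Rational(1, 2))), 2)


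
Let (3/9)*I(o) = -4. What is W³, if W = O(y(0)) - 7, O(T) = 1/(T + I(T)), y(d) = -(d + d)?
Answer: -614125/1728 ≈ -355.40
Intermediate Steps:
I(o) = -12 (I(o) = 3*(-4) = -12)
y(d) = -2*d
O(T) = 1/(-12 + T) (O(T) = 1/(T - 12) = 1/(-12 + T))
W = -85/12 (W = 1/(-12 - 2*0) - 7 = 1/(-12 + 0) - 7 = 1/(-12) - 7 = -1/12 - 7 = -85/12 ≈ -7.0833)
W³ = (-85/12)³ = -614125/1728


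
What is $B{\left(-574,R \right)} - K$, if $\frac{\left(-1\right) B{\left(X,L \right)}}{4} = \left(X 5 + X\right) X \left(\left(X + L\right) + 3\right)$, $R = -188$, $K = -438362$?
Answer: $6002173178$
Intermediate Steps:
$B{\left(X,L \right)} = - 24 X^{2} \left(3 + L + X\right)$ ($B{\left(X,L \right)} = - 4 \left(X 5 + X\right) X \left(\left(X + L\right) + 3\right) = - 4 \left(5 X + X\right) X \left(\left(L + X\right) + 3\right) = - 4 \cdot 6 X X \left(3 + L + X\right) = - 4 \cdot 6 X^{2} \left(3 + L + X\right) = - 24 X^{2} \left(3 + L + X\right)$)
$B{\left(-574,R \right)} - K = 24 \left(-574\right)^{2} \left(-3 - -188 - -574\right) - -438362 = 24 \cdot 329476 \left(-3 + 188 + 574\right) + 438362 = 24 \cdot 329476 \cdot 759 + 438362 = 6001734816 + 438362 = 6002173178$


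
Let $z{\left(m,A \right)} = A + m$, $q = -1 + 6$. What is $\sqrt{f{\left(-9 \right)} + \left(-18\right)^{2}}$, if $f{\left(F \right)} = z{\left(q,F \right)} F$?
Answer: $6 \sqrt{10} \approx 18.974$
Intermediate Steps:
$q = 5$
$f{\left(F \right)} = F \left(5 + F\right)$ ($f{\left(F \right)} = \left(F + 5\right) F = \left(5 + F\right) F = F \left(5 + F\right)$)
$\sqrt{f{\left(-9 \right)} + \left(-18\right)^{2}} = \sqrt{- 9 \left(5 - 9\right) + \left(-18\right)^{2}} = \sqrt{\left(-9\right) \left(-4\right) + 324} = \sqrt{36 + 324} = \sqrt{360} = 6 \sqrt{10}$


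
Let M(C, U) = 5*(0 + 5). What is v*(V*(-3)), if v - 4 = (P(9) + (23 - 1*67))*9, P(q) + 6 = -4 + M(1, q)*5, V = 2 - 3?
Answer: 1929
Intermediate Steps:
M(C, U) = 25 (M(C, U) = 5*5 = 25)
V = -1
P(q) = 115 (P(q) = -6 + (-4 + 25*5) = -6 + (-4 + 125) = -6 + 121 = 115)
v = 643 (v = 4 + (115 + (23 - 1*67))*9 = 4 + (115 + (23 - 67))*9 = 4 + (115 - 44)*9 = 4 + 71*9 = 4 + 639 = 643)
v*(V*(-3)) = 643*(-1*(-3)) = 643*3 = 1929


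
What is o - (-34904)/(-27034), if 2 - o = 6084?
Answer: -82227846/13517 ≈ -6083.3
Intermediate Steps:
o = -6082 (o = 2 - 1*6084 = 2 - 6084 = -6082)
o - (-34904)/(-27034) = -6082 - (-34904)/(-27034) = -6082 - (-34904)*(-1)/27034 = -6082 - 1*17452/13517 = -6082 - 17452/13517 = -82227846/13517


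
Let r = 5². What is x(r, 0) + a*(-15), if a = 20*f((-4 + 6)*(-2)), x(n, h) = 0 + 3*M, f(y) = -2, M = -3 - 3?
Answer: 582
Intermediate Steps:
M = -6
r = 25
x(n, h) = -18 (x(n, h) = 0 + 3*(-6) = 0 - 18 = -18)
a = -40 (a = 20*(-2) = -40)
x(r, 0) + a*(-15) = -18 - 40*(-15) = -18 + 600 = 582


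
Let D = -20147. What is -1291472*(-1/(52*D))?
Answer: -24836/20147 ≈ -1.2327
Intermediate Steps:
-1291472*(-1/(52*D)) = -1291472/((-52*(-20147))) = -1291472/1047644 = -1291472*1/1047644 = -24836/20147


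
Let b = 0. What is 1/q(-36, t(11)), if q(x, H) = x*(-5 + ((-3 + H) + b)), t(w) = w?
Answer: -1/108 ≈ -0.0092593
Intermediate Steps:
q(x, H) = x*(-8 + H) (q(x, H) = x*(-5 + ((-3 + H) + 0)) = x*(-5 + (-3 + H)) = x*(-8 + H))
1/q(-36, t(11)) = 1/(-36*(-8 + 11)) = 1/(-36*3) = 1/(-108) = -1/108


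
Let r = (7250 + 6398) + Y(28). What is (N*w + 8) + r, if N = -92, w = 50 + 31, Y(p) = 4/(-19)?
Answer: 117872/19 ≈ 6203.8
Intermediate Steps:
Y(p) = -4/19 (Y(p) = 4*(-1/19) = -4/19)
w = 81
r = 259308/19 (r = (7250 + 6398) - 4/19 = 13648 - 4/19 = 259308/19 ≈ 13648.)
(N*w + 8) + r = (-92*81 + 8) + 259308/19 = (-7452 + 8) + 259308/19 = -7444 + 259308/19 = 117872/19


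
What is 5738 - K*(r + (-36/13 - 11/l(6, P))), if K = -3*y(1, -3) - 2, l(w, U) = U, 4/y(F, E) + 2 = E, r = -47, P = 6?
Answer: 224587/39 ≈ 5758.6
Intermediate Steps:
y(F, E) = 4/(-2 + E)
K = ⅖ (K = -12/(-2 - 3) - 2 = -12/(-5) - 2 = -12*(-1)/5 - 2 = -3*(-⅘) - 2 = 12/5 - 2 = ⅖ ≈ 0.40000)
5738 - K*(r + (-36/13 - 11/l(6, P))) = 5738 - 2*(-47 + (-36/13 - 11/6))/5 = 5738 - 2*(-47 - 359/78)/5 = 5738 - 2*(-4025)/(5*78) = 5738 - 1*(-805/39) = 5738 + 805/39 = 224587/39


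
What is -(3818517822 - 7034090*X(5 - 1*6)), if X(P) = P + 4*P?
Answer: -3853688272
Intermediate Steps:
X(P) = 5*P
-(3818517822 - 7034090*X(5 - 1*6)) = -(3818517822 - 35170450*(5 - 1*6)) = -(3818517822 - 35170450*(5 - 6)) = -82754/(1/(57108 + (129 + 5*(-1))*(-85))) = -82754/(1/(57108 + (129 - 5)*(-85))) = -82754/(1/(57108 + 124*(-85))) = -82754/(1/(57108 - 10540)) = -82754/(1/46568) = -82754/1/46568 = -82754*46568 = -3853688272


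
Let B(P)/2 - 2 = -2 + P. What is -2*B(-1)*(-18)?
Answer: -72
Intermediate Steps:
B(P) = 2*P (B(P) = 4 + 2*(-2 + P) = 4 + (-4 + 2*P) = 2*P)
-2*B(-1)*(-18) = -4*(-1)*(-18) = -2*(-2)*(-18) = 4*(-18) = -72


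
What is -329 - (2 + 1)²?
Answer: -338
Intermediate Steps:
-329 - (2 + 1)² = -329 - 1*3² = -329 - 1*9 = -329 - 9 = -338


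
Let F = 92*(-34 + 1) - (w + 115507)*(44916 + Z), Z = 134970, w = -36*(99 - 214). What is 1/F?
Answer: -1/21522823278 ≈ -4.6462e-11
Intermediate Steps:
w = 4140 (w = -36*(-115) = 4140)
F = -21522823278 (F = 92*(-34 + 1) - (4140 + 115507)*(44916 + 134970) = 92*(-33) - 119647*179886 = -3036 - 1*21522820242 = -3036 - 21522820242 = -21522823278)
1/F = 1/(-21522823278) = -1/21522823278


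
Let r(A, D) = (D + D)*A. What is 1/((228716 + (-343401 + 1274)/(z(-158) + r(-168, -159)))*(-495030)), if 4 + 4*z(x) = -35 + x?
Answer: -213499/24171952922183280 ≈ -8.8325e-12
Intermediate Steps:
z(x) = -39/4 + x/4 (z(x) = -1 + (-35 + x)/4 = -1 + (-35/4 + x/4) = -39/4 + x/4)
r(A, D) = 2*A*D (r(A, D) = (2*D)*A = 2*A*D)
1/((228716 + (-343401 + 1274)/(z(-158) + r(-168, -159)))*(-495030)) = 1/((228716 + (-343401 + 1274)/((-39/4 + (¼)*(-158)) + 2*(-168)*(-159)))*(-495030)) = -1/495030/(228716 - 342127/((-39/4 - 79/2) + 53424)) = -1/495030/(228716 - 342127/(-197/4 + 53424)) = -1/495030/(228716 - 342127/213499/4) = -1/495030/(228716 - 342127*4/213499) = -1/495030/(228716 - 1368508/213499) = -1/495030/(48829268776/213499) = (213499/48829268776)*(-1/495030) = -213499/24171952922183280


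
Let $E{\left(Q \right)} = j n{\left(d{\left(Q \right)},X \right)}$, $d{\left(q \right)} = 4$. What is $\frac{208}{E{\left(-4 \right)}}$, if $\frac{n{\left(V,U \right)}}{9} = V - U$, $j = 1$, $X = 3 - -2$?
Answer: $- \frac{208}{9} \approx -23.111$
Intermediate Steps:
$X = 5$ ($X = 3 + 2 = 5$)
$n{\left(V,U \right)} = - 9 U + 9 V$ ($n{\left(V,U \right)} = 9 \left(V - U\right) = - 9 U + 9 V$)
$E{\left(Q \right)} = -9$ ($E{\left(Q \right)} = 1 \left(\left(-9\right) 5 + 9 \cdot 4\right) = 1 \left(-45 + 36\right) = 1 \left(-9\right) = -9$)
$\frac{208}{E{\left(-4 \right)}} = \frac{208}{-9} = 208 \left(- \frac{1}{9}\right) = - \frac{208}{9}$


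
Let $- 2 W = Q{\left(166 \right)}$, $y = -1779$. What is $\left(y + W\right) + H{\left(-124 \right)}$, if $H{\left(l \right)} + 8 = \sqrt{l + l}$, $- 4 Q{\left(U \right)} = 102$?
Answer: $- \frac{7097}{4} + 2 i \sqrt{62} \approx -1774.3 + 15.748 i$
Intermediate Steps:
$Q{\left(U \right)} = - \frac{51}{2}$ ($Q{\left(U \right)} = \left(- \frac{1}{4}\right) 102 = - \frac{51}{2}$)
$W = \frac{51}{4}$ ($W = \left(- \frac{1}{2}\right) \left(- \frac{51}{2}\right) = \frac{51}{4} \approx 12.75$)
$H{\left(l \right)} = -8 + \sqrt{2} \sqrt{l}$ ($H{\left(l \right)} = -8 + \sqrt{l + l} = -8 + \sqrt{2 l} = -8 + \sqrt{2} \sqrt{l}$)
$\left(y + W\right) + H{\left(-124 \right)} = \left(-1779 + \frac{51}{4}\right) - \left(8 - \sqrt{2} \sqrt{-124}\right) = - \frac{7065}{4} - \left(8 - \sqrt{2} \cdot 2 i \sqrt{31}\right) = - \frac{7065}{4} - \left(8 - 2 i \sqrt{62}\right) = - \frac{7097}{4} + 2 i \sqrt{62}$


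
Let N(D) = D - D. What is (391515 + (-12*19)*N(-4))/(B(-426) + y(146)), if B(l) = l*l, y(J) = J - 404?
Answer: 130505/60406 ≈ 2.1605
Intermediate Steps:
y(J) = -404 + J
B(l) = l²
N(D) = 0
(391515 + (-12*19)*N(-4))/(B(-426) + y(146)) = (391515 - 12*19*0)/((-426)² + (-404 + 146)) = (391515 - 228*0)/(181476 - 258) = (391515 + 0)/181218 = 391515*(1/181218) = 130505/60406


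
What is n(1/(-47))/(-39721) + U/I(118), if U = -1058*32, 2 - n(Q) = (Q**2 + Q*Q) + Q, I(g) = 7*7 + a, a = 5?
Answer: -1485325287893/2369079603 ≈ -626.96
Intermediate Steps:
I(g) = 54 (I(g) = 7*7 + 5 = 49 + 5 = 54)
n(Q) = 2 - Q - 2*Q**2 (n(Q) = 2 - ((Q**2 + Q*Q) + Q) = 2 - ((Q**2 + Q**2) + Q) = 2 - (2*Q**2 + Q) = 2 - (Q + 2*Q**2) = 2 + (-Q - 2*Q**2) = 2 - Q - 2*Q**2)
U = -33856
n(1/(-47))/(-39721) + U/I(118) = (2 - 1/(-47) - 2*(1/(-47))**2)/(-39721) - 33856/54 = (2 - 1*(-1/47) - 2*(-1/47)**2)*(-1/39721) - 33856*1/54 = (2 + 1/47 - 2*1/2209)*(-1/39721) - 16928/27 = (2 + 1/47 - 2/2209)*(-1/39721) - 16928/27 = (4463/2209)*(-1/39721) - 16928/27 = -4463/87743689 - 16928/27 = -1485325287893/2369079603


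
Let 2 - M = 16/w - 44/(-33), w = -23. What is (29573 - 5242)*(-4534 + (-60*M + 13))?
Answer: -2575752653/23 ≈ -1.1199e+8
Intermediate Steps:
M = 94/69 (M = 2 - (16/(-23) - 44/(-33)) = 2 - (16*(-1/23) - 44*(-1/33)) = 2 - (-16/23 + 4/3) = 2 - 1*44/69 = 2 - 44/69 = 94/69 ≈ 1.3623)
(29573 - 5242)*(-4534 + (-60*M + 13)) = (29573 - 5242)*(-4534 + (-60*94/69 + 13)) = 24331*(-4534 + (-1880/23 + 13)) = 24331*(-4534 - 1581/23) = 24331*(-105863/23) = -2575752653/23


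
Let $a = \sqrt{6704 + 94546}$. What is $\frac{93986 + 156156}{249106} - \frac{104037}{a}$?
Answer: $\frac{125071}{124553} - \frac{34679 \sqrt{2}}{150} \approx -325.95$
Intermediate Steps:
$a = 225 \sqrt{2}$ ($a = \sqrt{101250} = 225 \sqrt{2} \approx 318.2$)
$\frac{93986 + 156156}{249106} - \frac{104037}{a} = \frac{93986 + 156156}{249106} - \frac{104037}{225 \sqrt{2}} = 250142 \cdot \frac{1}{249106} - 104037 \frac{\sqrt{2}}{450} = \frac{125071}{124553} - \frac{34679 \sqrt{2}}{150}$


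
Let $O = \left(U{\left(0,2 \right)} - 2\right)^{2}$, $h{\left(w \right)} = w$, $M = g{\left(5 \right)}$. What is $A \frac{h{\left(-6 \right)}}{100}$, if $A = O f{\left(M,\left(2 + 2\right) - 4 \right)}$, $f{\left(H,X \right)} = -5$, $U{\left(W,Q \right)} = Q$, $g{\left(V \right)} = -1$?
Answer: $0$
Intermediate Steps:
$M = -1$
$O = 0$ ($O = \left(2 - 2\right)^{2} = 0^{2} = 0$)
$A = 0$ ($A = 0 \left(-5\right) = 0$)
$A \frac{h{\left(-6 \right)}}{100} = 0 \left(- \frac{6}{100}\right) = 0 \left(\left(-6\right) \frac{1}{100}\right) = 0 \left(- \frac{3}{50}\right) = 0$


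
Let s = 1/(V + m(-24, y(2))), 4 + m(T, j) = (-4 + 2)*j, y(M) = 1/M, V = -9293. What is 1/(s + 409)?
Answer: 9298/3802881 ≈ 0.0024450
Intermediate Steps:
m(T, j) = -4 - 2*j (m(T, j) = -4 + (-4 + 2)*j = -4 - 2*j)
s = -1/9298 (s = 1/(-9293 + (-4 - 2/2)) = 1/(-9293 + (-4 - 2*1/2)) = 1/(-9293 + (-4 - 1)) = 1/(-9293 - 5) = 1/(-9298) = -1/9298 ≈ -0.00010755)
1/(s + 409) = 1/(-1/9298 + 409) = 1/(3802881/9298) = 9298/3802881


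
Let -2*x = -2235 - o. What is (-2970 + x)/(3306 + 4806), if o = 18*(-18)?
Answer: -1343/5408 ≈ -0.24834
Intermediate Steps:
o = -324
x = 1911/2 (x = -(-2235 - 1*(-324))/2 = -(-2235 + 324)/2 = -½*(-1911) = 1911/2 ≈ 955.50)
(-2970 + x)/(3306 + 4806) = (-2970 + 1911/2)/(3306 + 4806) = -4029/2/8112 = -4029/2*1/8112 = -1343/5408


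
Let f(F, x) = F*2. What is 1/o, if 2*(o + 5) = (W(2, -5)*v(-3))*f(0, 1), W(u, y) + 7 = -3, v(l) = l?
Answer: -⅕ ≈ -0.20000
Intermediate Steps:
f(F, x) = 2*F
W(u, y) = -10 (W(u, y) = -7 - 3 = -10)
o = -5 (o = -5 + ((-10*(-3))*(2*0))/2 = -5 + (30*0)/2 = -5 + (½)*0 = -5 + 0 = -5)
1/o = 1/(-5) = -⅕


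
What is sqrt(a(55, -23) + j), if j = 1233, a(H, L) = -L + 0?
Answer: 2*sqrt(314) ≈ 35.440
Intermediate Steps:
a(H, L) = -L
sqrt(a(55, -23) + j) = sqrt(-1*(-23) + 1233) = sqrt(23 + 1233) = sqrt(1256) = 2*sqrt(314)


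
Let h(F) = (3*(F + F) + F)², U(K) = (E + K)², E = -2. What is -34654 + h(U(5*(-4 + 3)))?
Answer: 82995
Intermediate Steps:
U(K) = (-2 + K)²
h(F) = 49*F² (h(F) = (3*(2*F) + F)² = (6*F + F)² = (7*F)² = 49*F²)
-34654 + h(U(5*(-4 + 3))) = -34654 + 49*((-2 + 5*(-4 + 3))²)² = -34654 + 49*((-2 + 5*(-1))²)² = -34654 + 49*((-2 - 5)²)² = -34654 + 49*((-7)²)² = -34654 + 49*49² = -34654 + 49*2401 = -34654 + 117649 = 82995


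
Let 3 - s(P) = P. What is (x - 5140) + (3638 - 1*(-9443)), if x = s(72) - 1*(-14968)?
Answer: 22840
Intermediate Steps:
s(P) = 3 - P
x = 14899 (x = (3 - 1*72) - 1*(-14968) = (3 - 72) + 14968 = -69 + 14968 = 14899)
(x - 5140) + (3638 - 1*(-9443)) = (14899 - 5140) + (3638 - 1*(-9443)) = 9759 + (3638 + 9443) = 9759 + 13081 = 22840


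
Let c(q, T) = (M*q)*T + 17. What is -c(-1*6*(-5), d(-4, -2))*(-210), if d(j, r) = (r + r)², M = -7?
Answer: -702030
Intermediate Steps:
d(j, r) = 4*r² (d(j, r) = (2*r)² = 4*r²)
c(q, T) = 17 - 7*T*q (c(q, T) = (-7*q)*T + 17 = -7*T*q + 17 = 17 - 7*T*q)
-c(-1*6*(-5), d(-4, -2))*(-210) = -(17 - 7*4*(-2)²*-1*6*(-5))*(-210) = -(17 - 7*4*4*(-6*(-5)))*(-210) = -(17 - 7*16*30)*(-210) = -(17 - 3360)*(-210) = -(-3343)*(-210) = -1*702030 = -702030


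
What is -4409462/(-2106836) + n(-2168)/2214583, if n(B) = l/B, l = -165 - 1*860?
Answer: 5292695354592257/2528843648648296 ≈ 2.0929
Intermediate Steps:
l = -1025 (l = -165 - 860 = -1025)
n(B) = -1025/B
-4409462/(-2106836) + n(-2168)/2214583 = -4409462/(-2106836) - 1025/(-2168)/2214583 = -4409462*(-1/2106836) - 1025*(-1/2168)*(1/2214583) = 2204731/1053418 + (1025/2168)*(1/2214583) = 2204731/1053418 + 1025/4801215944 = 5292695354592257/2528843648648296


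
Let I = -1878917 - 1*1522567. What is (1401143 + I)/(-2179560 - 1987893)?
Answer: 2000341/4167453 ≈ 0.47999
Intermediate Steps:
I = -3401484 (I = -1878917 - 1522567 = -3401484)
(1401143 + I)/(-2179560 - 1987893) = (1401143 - 3401484)/(-2179560 - 1987893) = -2000341/(-4167453) = -2000341*(-1/4167453) = 2000341/4167453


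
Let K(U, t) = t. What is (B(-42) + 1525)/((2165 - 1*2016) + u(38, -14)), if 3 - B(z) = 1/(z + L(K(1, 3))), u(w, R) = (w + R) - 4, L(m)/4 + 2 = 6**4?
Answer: 7844751/867646 ≈ 9.0414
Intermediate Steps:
L(m) = 5176 (L(m) = -8 + 4*6**4 = -8 + 4*1296 = -8 + 5184 = 5176)
u(w, R) = -4 + R + w (u(w, R) = (R + w) - 4 = -4 + R + w)
B(z) = 3 - 1/(5176 + z) (B(z) = 3 - 1/(z + 5176) = 3 - 1/(5176 + z))
(B(-42) + 1525)/((2165 - 1*2016) + u(38, -14)) = ((15527 + 3*(-42))/(5176 - 42) + 1525)/((2165 - 1*2016) + (-4 - 14 + 38)) = ((15527 - 126)/5134 + 1525)/((2165 - 2016) + 20) = ((1/5134)*15401 + 1525)/(149 + 20) = (15401/5134 + 1525)/169 = (7844751/5134)*(1/169) = 7844751/867646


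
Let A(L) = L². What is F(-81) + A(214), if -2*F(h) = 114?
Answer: 45739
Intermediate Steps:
F(h) = -57 (F(h) = -½*114 = -57)
F(-81) + A(214) = -57 + 214² = -57 + 45796 = 45739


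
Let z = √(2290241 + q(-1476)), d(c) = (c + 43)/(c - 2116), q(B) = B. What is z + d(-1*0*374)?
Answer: -43/2116 + √2288765 ≈ 1512.8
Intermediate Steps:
d(c) = (43 + c)/(-2116 + c)
z = √2288765 (z = √(2290241 - 1476) = √2288765 ≈ 1512.9)
z + d(-1*0*374) = √2288765 + (43 - 1*0*374)/(-2116 - 1*0*374) = √2288765 + (43 + 0*374)/(-2116 + 0*374) = √2288765 + (43 + 0)/(-2116 + 0) = √2288765 + 43/(-2116) = √2288765 - 1/2116*43 = √2288765 - 43/2116 = -43/2116 + √2288765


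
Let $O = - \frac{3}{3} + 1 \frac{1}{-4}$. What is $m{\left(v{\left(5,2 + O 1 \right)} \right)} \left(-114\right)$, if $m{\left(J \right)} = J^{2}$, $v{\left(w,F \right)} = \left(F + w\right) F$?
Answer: $- \frac{271377}{128} \approx -2120.1$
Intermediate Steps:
$O = - \frac{5}{4}$ ($O = \left(-3\right) \frac{1}{3} + 1 \left(- \frac{1}{4}\right) = -1 - \frac{1}{4} = - \frac{5}{4} \approx -1.25$)
$v{\left(w,F \right)} = F \left(F + w\right)$
$m{\left(v{\left(5,2 + O 1 \right)} \right)} \left(-114\right) = \left(\left(2 - \frac{5}{4}\right) \left(\left(2 - \frac{5}{4}\right) + 5\right)\right)^{2} \left(-114\right) = \left(\frac{3 \left(\frac{3}{4} + 5\right)}{4}\right)^{2} \left(-114\right) = \left(\frac{3}{4} \cdot \frac{23}{4}\right)^{2} \left(-114\right) = \left(\frac{69}{16}\right)^{2} \left(-114\right) = \frac{4761}{256} \left(-114\right) = - \frac{271377}{128}$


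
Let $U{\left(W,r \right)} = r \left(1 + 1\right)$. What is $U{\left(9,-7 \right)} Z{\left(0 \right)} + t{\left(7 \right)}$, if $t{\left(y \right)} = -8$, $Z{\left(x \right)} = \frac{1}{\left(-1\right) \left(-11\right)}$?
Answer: $- \frac{102}{11} \approx -9.2727$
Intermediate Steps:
$Z{\left(x \right)} = \frac{1}{11}$
$U{\left(W,r \right)} = 2 r$ ($U{\left(W,r \right)} = r 2 = 2 r$)
$U{\left(9,-7 \right)} Z{\left(0 \right)} + t{\left(7 \right)} = 2 \left(-7\right) \frac{1}{11} - 8 = \left(-14\right) \frac{1}{11} - 8 = - \frac{14}{11} - 8 = - \frac{102}{11}$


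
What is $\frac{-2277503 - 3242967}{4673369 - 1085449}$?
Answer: $- \frac{552047}{358792} \approx -1.5386$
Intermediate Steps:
$\frac{-2277503 - 3242967}{4673369 - 1085449} = - \frac{5520470}{3587920} = \left(-5520470\right) \frac{1}{3587920} = - \frac{552047}{358792}$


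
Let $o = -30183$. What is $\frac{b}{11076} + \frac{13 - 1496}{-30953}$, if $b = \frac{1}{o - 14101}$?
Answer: $\frac{55953540163}{1167855699504} \approx 0.047911$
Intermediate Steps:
$b = - \frac{1}{44284}$ ($b = \frac{1}{-30183 - 14101} = \frac{1}{-44284} = - \frac{1}{44284} \approx -2.2582 \cdot 10^{-5}$)
$\frac{b}{11076} + \frac{13 - 1496}{-30953} = - \frac{1}{44284 \cdot 11076} + \frac{13 - 1496}{-30953} = \left(- \frac{1}{44284}\right) \frac{1}{11076} + \left(13 - 1496\right) \left(- \frac{1}{30953}\right) = - \frac{1}{490489584} - - \frac{1483}{30953} = - \frac{1}{490489584} + \frac{1483}{30953} = \frac{55953540163}{1167855699504}$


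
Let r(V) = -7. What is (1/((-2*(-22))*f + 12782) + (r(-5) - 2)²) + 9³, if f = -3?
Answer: 10246501/12650 ≈ 810.00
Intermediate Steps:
(1/((-2*(-22))*f + 12782) + (r(-5) - 2)²) + 9³ = (1/(-2*(-22)*(-3) + 12782) + (-7 - 2)²) + 9³ = (1/(44*(-3) + 12782) + (-9)²) + 729 = (1/(-132 + 12782) + 81) + 729 = (1/12650 + 81) + 729 = 1024651/12650 + 729 = 10246501/12650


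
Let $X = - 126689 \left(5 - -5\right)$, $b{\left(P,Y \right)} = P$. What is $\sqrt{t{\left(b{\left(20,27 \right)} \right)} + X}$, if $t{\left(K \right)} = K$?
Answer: $11 i \sqrt{10470} \approx 1125.6 i$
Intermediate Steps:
$X = -1266890$ ($X = - 126689 \left(5 + 5\right) = \left(-126689\right) 10 = -1266890$)
$\sqrt{t{\left(b{\left(20,27 \right)} \right)} + X} = \sqrt{20 - 1266890} = \sqrt{-1266870} = 11 i \sqrt{10470}$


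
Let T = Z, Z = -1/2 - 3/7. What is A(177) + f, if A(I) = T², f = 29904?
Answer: 5861353/196 ≈ 29905.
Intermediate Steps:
Z = -13/14 (Z = -1*½ - 3*⅐ = -½ - 3/7 = -13/14 ≈ -0.92857)
T = -13/14 ≈ -0.92857
A(I) = 169/196 (A(I) = (-13/14)² = 169/196)
A(177) + f = 169/196 + 29904 = 5861353/196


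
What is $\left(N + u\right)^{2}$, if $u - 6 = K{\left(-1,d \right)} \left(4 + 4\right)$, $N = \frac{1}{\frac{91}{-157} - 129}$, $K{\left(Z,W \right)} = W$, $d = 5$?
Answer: $\frac{875472734889}{413878336} \approx 2115.3$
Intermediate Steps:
$N = - \frac{157}{20344}$ ($N = \frac{1}{91 \left(- \frac{1}{157}\right) - 129} = \frac{1}{- \frac{91}{157} - 129} = \frac{1}{- \frac{20344}{157}} = - \frac{157}{20344} \approx -0.0077173$)
$u = 46$ ($u = 6 + 5 \left(4 + 4\right) = 6 + 5 \cdot 8 = 6 + 40 = 46$)
$\left(N + u\right)^{2} = \left(- \frac{157}{20344} + 46\right)^{2} = \left(\frac{935667}{20344}\right)^{2} = \frac{875472734889}{413878336}$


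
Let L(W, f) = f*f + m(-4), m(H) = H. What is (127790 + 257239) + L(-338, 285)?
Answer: 466250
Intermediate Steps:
L(W, f) = -4 + f² (L(W, f) = f*f - 4 = f² - 4 = -4 + f²)
(127790 + 257239) + L(-338, 285) = (127790 + 257239) + (-4 + 285²) = 385029 + (-4 + 81225) = 385029 + 81221 = 466250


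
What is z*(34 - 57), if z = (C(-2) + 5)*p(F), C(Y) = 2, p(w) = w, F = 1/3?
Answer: -161/3 ≈ -53.667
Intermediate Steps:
F = ⅓ ≈ 0.33333
z = 7/3 (z = (2 + 5)*(⅓) = 7*(⅓) = 7/3 ≈ 2.3333)
z*(34 - 57) = 7*(34 - 57)/3 = (7/3)*(-23) = -161/3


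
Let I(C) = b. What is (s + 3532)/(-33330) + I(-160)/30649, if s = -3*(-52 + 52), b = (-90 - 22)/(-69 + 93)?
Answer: -18067968/170255195 ≈ -0.10612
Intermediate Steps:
b = -14/3 (b = -112/24 = -112*1/24 = -14/3 ≈ -4.6667)
I(C) = -14/3
s = 0 (s = -3*0 = 0)
(s + 3532)/(-33330) + I(-160)/30649 = (0 + 3532)/(-33330) - 14/3/30649 = 3532*(-1/33330) - 14/3*1/30649 = -1766/16665 - 14/91947 = -18067968/170255195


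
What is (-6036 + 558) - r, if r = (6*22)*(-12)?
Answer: -3894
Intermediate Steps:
r = -1584 (r = 132*(-12) = -1584)
(-6036 + 558) - r = (-6036 + 558) - 1*(-1584) = -5478 + 1584 = -3894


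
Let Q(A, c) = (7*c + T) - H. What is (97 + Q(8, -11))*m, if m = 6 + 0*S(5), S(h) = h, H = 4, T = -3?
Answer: 78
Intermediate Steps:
m = 6 (m = 6 + 0*5 = 6 + 0 = 6)
Q(A, c) = -7 + 7*c (Q(A, c) = (7*c - 3) - 1*4 = (-3 + 7*c) - 4 = -7 + 7*c)
(97 + Q(8, -11))*m = (97 + (-7 + 7*(-11)))*6 = (97 + (-7 - 77))*6 = (97 - 84)*6 = 13*6 = 78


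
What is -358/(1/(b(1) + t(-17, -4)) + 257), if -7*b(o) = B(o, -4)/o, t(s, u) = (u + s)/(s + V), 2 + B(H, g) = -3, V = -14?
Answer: -108116/77831 ≈ -1.3891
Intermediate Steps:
B(H, g) = -5 (B(H, g) = -2 - 3 = -5)
t(s, u) = (s + u)/(-14 + s) (t(s, u) = (u + s)/(s - 14) = (s + u)/(-14 + s))
b(o) = 5/(7*o) (b(o) = -(-5)/(7*o) = 5/(7*o))
-358/(1/(b(1) + t(-17, -4)) + 257) = -358/(1/((5/7)/1 + (-17 - 4)/(-14 - 17)) + 257) = -358/(1/((5/7)*1 - 21/(-31)) + 257) = -358/(1/(5/7 - 1/31*(-21)) + 257) = -358/(1/(5/7 + 21/31) + 257) = -358/(1/(302/217) + 257) = -358/(217/302 + 257) = -358/77831/302 = -358*302/77831 = -108116/77831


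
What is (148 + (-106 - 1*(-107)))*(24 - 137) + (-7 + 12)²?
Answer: -16812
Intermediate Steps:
(148 + (-106 - 1*(-107)))*(24 - 137) + (-7 + 12)² = (148 + (-106 + 107))*(-113) + 5² = (148 + 1)*(-113) + 25 = 149*(-113) + 25 = -16837 + 25 = -16812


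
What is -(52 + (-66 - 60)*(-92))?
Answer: -11644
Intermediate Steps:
-(52 + (-66 - 60)*(-92)) = -(52 - 126*(-92)) = -(52 + 11592) = -1*11644 = -11644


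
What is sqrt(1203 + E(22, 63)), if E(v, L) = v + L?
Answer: 2*sqrt(322) ≈ 35.889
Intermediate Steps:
E(v, L) = L + v
sqrt(1203 + E(22, 63)) = sqrt(1203 + (63 + 22)) = sqrt(1203 + 85) = sqrt(1288) = 2*sqrt(322)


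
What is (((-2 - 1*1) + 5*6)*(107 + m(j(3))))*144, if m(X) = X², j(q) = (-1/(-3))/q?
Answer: 416064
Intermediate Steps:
j(q) = 1/(3*q) (j(q) = (-1*(-⅓))/q = 1/(3*q))
(((-2 - 1*1) + 5*6)*(107 + m(j(3))))*144 = (((-2 - 1*1) + 5*6)*(107 + ((⅓)/3)²))*144 = (((-2 - 1) + 30)*(107 + ((⅓)*(⅓))²))*144 = ((-3 + 30)*(107 + (⅑)²))*144 = (27*(107 + 1/81))*144 = (27*(8668/81))*144 = (8668/3)*144 = 416064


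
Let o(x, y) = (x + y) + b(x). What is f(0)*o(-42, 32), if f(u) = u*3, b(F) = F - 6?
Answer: 0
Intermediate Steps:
b(F) = -6 + F
o(x, y) = -6 + y + 2*x (o(x, y) = (x + y) + (-6 + x) = -6 + y + 2*x)
f(u) = 3*u
f(0)*o(-42, 32) = (3*0)*(-6 + 32 + 2*(-42)) = 0*(-6 + 32 - 84) = 0*(-58) = 0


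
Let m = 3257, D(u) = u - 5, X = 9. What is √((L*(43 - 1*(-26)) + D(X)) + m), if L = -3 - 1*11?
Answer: 3*√255 ≈ 47.906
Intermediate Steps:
L = -14 (L = -3 - 11 = -14)
D(u) = -5 + u
√((L*(43 - 1*(-26)) + D(X)) + m) = √((-14*(43 - 1*(-26)) + (-5 + 9)) + 3257) = √((-14*(43 + 26) + 4) + 3257) = √((-14*69 + 4) + 3257) = √((-966 + 4) + 3257) = √(-962 + 3257) = √2295 = 3*√255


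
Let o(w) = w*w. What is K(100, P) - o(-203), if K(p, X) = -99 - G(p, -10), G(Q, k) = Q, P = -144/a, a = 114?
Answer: -41408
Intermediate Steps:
P = -24/19 (P = -144/114 = -144*1/114 = -24/19 ≈ -1.2632)
o(w) = w²
K(p, X) = -99 - p
K(100, P) - o(-203) = (-99 - 1*100) - 1*(-203)² = (-99 - 100) - 1*41209 = -199 - 41209 = -41408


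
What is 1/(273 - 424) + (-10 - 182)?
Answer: -28993/151 ≈ -192.01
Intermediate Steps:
1/(273 - 424) + (-10 - 182) = 1/(-151) - 192 = -1/151 - 192 = -28993/151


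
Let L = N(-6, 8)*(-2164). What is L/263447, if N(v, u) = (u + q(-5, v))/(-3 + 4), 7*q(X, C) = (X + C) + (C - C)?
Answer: -97380/1844129 ≈ -0.052805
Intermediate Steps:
q(X, C) = C/7 + X/7 (q(X, C) = ((X + C) + (C - C))/7 = ((C + X) + 0)/7 = (C + X)/7 = C/7 + X/7)
N(v, u) = -5/7 + u + v/7 (N(v, u) = (u + (v/7 + (⅐)*(-5)))/(-3 + 4) = (u + (v/7 - 5/7))/1 = (u + (-5/7 + v/7))*1 = (-5/7 + u + v/7)*1 = -5/7 + u + v/7)
L = -97380/7 (L = (-5/7 + 8 + (⅐)*(-6))*(-2164) = (-5/7 + 8 - 6/7)*(-2164) = (45/7)*(-2164) = -97380/7 ≈ -13911.)
L/263447 = -97380/7/263447 = -97380/7*1/263447 = -97380/1844129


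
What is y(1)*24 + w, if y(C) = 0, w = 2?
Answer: 2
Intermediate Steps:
y(1)*24 + w = 0*24 + 2 = 0 + 2 = 2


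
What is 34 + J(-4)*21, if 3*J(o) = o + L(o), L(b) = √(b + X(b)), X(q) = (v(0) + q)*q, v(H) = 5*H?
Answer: 6 + 14*√3 ≈ 30.249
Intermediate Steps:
X(q) = q² (X(q) = (5*0 + q)*q = (0 + q)*q = q*q = q²)
L(b) = √(b + b²)
J(o) = o/3 + √(o*(1 + o))/3 (J(o) = (o + √(o*(1 + o)))/3 = o/3 + √(o*(1 + o))/3)
34 + J(-4)*21 = 34 + ((⅓)*(-4) + √(-4*(1 - 4))/3)*21 = 34 + (-4/3 + √(-4*(-3))/3)*21 = 34 + (-4/3 + √12/3)*21 = 34 + (-4/3 + (2*√3)/3)*21 = 34 + (-4/3 + 2*√3/3)*21 = 34 + (-28 + 14*√3) = 6 + 14*√3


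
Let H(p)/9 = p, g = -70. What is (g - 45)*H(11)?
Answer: -11385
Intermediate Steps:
H(p) = 9*p
(g - 45)*H(11) = (-70 - 45)*(9*11) = -115*99 = -11385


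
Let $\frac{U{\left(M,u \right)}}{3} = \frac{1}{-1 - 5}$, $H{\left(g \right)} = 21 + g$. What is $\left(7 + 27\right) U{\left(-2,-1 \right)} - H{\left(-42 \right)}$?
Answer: $4$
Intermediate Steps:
$U{\left(M,u \right)} = - \frac{1}{2}$ ($U{\left(M,u \right)} = \frac{3}{-1 - 5} = \frac{3}{-6} = 3 \left(- \frac{1}{6}\right) = - \frac{1}{2}$)
$\left(7 + 27\right) U{\left(-2,-1 \right)} - H{\left(-42 \right)} = \left(7 + 27\right) \left(- \frac{1}{2}\right) - \left(21 - 42\right) = 34 \left(- \frac{1}{2}\right) - -21 = -17 + 21 = 4$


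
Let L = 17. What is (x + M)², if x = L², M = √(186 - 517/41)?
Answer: (11849 + √291469)²/1681 ≈ 91305.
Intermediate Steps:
M = √291469/41 (M = √(186 - 517*1/41) = √(186 - 517/41) = √(7109/41) = √291469/41 ≈ 13.168)
x = 289 (x = 17² = 289)
(x + M)² = (289 + √291469/41)²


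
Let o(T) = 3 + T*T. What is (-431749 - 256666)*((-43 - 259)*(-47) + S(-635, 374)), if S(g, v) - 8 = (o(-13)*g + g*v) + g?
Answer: 229340638345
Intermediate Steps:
o(T) = 3 + T**2
S(g, v) = 8 + 173*g + g*v (S(g, v) = 8 + (((3 + (-13)**2)*g + g*v) + g) = 8 + (((3 + 169)*g + g*v) + g) = 8 + ((172*g + g*v) + g) = 8 + (173*g + g*v) = 8 + 173*g + g*v)
(-431749 - 256666)*((-43 - 259)*(-47) + S(-635, 374)) = (-431749 - 256666)*((-43 - 259)*(-47) + (8 + 173*(-635) - 635*374)) = -688415*(-302*(-47) + (8 - 109855 - 237490)) = -688415*(14194 - 347337) = -688415*(-333143) = 229340638345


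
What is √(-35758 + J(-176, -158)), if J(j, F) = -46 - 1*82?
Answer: I*√35886 ≈ 189.44*I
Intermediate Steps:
J(j, F) = -128 (J(j, F) = -46 - 82 = -128)
√(-35758 + J(-176, -158)) = √(-35758 - 128) = √(-35886) = I*√35886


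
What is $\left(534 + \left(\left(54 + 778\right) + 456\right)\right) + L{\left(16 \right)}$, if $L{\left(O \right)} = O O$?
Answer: $2078$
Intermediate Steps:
$L{\left(O \right)} = O^{2}$
$\left(534 + \left(\left(54 + 778\right) + 456\right)\right) + L{\left(16 \right)} = \left(534 + \left(\left(54 + 778\right) + 456\right)\right) + 16^{2} = \left(534 + \left(832 + 456\right)\right) + 256 = \left(534 + 1288\right) + 256 = 1822 + 256 = 2078$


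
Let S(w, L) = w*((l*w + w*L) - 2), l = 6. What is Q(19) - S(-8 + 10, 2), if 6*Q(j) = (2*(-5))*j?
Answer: -179/3 ≈ -59.667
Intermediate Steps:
Q(j) = -5*j/3 (Q(j) = ((2*(-5))*j)/6 = (-10*j)/6 = -5*j/3)
S(w, L) = w*(-2 + 6*w + L*w) (S(w, L) = w*((6*w + w*L) - 2) = w*((6*w + L*w) - 2) = w*(-2 + 6*w + L*w))
Q(19) - S(-8 + 10, 2) = -5/3*19 - (-8 + 10)*(-2 + 6*(-8 + 10) + 2*(-8 + 10)) = -95/3 - 2*(-2 + 6*2 + 2*2) = -95/3 - 2*(-2 + 12 + 4) = -95/3 - 2*14 = -95/3 - 1*28 = -95/3 - 28 = -179/3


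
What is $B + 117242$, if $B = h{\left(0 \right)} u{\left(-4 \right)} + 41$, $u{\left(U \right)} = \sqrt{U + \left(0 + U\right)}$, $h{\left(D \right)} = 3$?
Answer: $117283 + 6 i \sqrt{2} \approx 1.1728 \cdot 10^{5} + 8.4853 i$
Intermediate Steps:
$u{\left(U \right)} = \sqrt{2} \sqrt{U}$ ($u{\left(U \right)} = \sqrt{U + U} = \sqrt{2 U} = \sqrt{2} \sqrt{U}$)
$B = 41 + 6 i \sqrt{2}$ ($B = 3 \sqrt{2} \sqrt{-4} + 41 = 3 \sqrt{2} \cdot 2 i + 41 = 3 \cdot 2 i \sqrt{2} + 41 = 6 i \sqrt{2} + 41 = 41 + 6 i \sqrt{2} \approx 41.0 + 8.4853 i$)
$B + 117242 = \left(41 + 6 i \sqrt{2}\right) + 117242 = 117283 + 6 i \sqrt{2}$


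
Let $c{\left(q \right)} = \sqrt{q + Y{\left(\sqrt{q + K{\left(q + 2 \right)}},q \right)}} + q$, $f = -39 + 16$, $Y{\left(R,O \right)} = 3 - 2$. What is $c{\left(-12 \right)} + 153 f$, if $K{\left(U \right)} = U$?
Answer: $-3531 + i \sqrt{11} \approx -3531.0 + 3.3166 i$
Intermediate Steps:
$Y{\left(R,O \right)} = 1$ ($Y{\left(R,O \right)} = 3 - 2 = 1$)
$f = -23$
$c{\left(q \right)} = q + \sqrt{1 + q}$ ($c{\left(q \right)} = \sqrt{q + 1} + q = \sqrt{1 + q} + q = q + \sqrt{1 + q}$)
$c{\left(-12 \right)} + 153 f = \left(-12 + \sqrt{1 - 12}\right) + 153 \left(-23\right) = \left(-12 + \sqrt{-11}\right) - 3519 = \left(-12 + i \sqrt{11}\right) - 3519 = -3531 + i \sqrt{11}$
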